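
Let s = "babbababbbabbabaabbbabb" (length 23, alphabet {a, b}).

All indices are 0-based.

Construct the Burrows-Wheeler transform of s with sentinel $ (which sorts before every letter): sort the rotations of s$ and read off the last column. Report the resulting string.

bbbbbbbabbabbbb$aaaabbaa

rank  rotation                  last
    0  $babbababbbabbabaabbbabb  b
    1  aabbbabb$babbababbbabbab  b
    2  abaabbbabb$babbababbbabb  b
    3  ababbbabbabaabbbabb$babb  b
    4  abb$babbababbbabbabaabbb  b
    5  abbabaabbbabb$babbababbb  b
    6  abbababbbabbabaabbbabb$b  b
    7  abbbabb$babbababbbabbaba  a
    8  abbbabbabaabbbabb$babbab  b
    9  b$babbababbbabbabaabbbab  b
   10  baabbbabb$babbababbbabba  a
   11  babaabbbabb$babbababbbab  b
   12  bababbbabbabaabbbabb$bab  b
   13  babb$babbababbbabbabaabb  b
   14  babbabaabbbabb$babbababb  b
   15  babbababbbabbabaabbbabb$  $
   16  babbbabbabaabbbabb$babba  a
   17  bb$babbababbbabbabaabbba  a
   18  bbabaabbbabb$babbababbba  a
   19  bbababbbabbabaabbbabb$ba  a
   20  bbabb$babbababbbabbabaab  b
   21  bbabbabaabbbabb$babbabab  b
   22  bbbabb$babbababbbabbabaa  a
   23  bbbabbabaabbbabb$babbaba  a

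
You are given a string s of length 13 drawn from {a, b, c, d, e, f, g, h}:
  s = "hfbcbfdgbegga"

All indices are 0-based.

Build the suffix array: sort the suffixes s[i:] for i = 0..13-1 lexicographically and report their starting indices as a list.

rank→(start, suffix):
  0 → (12, 'a')
  1 → (2, 'bcbfdgbegga')
  2 → (8, 'begga')
  3 → (4, 'bfdgbegga')
  4 → (3, 'cbfdgbegga')
  5 → (6, 'dgbegga')
  6 → (9, 'egga')
  7 → (1, 'fbcbfdgbegga')
  8 → (5, 'fdgbegga')
  9 → (11, 'ga')
  10 → (7, 'gbegga')
  11 → (10, 'gga')
  12 → (0, 'hfbcbfdgbegga')

[12, 2, 8, 4, 3, 6, 9, 1, 5, 11, 7, 10, 0]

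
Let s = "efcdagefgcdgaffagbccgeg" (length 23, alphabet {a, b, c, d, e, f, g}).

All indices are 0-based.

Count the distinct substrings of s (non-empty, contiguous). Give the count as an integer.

256

rank | idx | suffix
   0 |  12 | affagbccgeg
   1 |  15 | agbccgeg
   2 |   4 | agefgcdgaffagbccgeg
   3 |  17 | bccgeg
   4 |  18 | ccgeg
   5 |   2 | cdagefgcdgaffagbccgeg
   6 |   9 | cdgaffagbccgeg
   7 |  19 | cgeg
   8 |   3 | dagefgcdgaffagbccgeg
   9 |  10 | dgaffagbccgeg
  10 |   0 | efcdagefgcdgaffagbccgeg
  11 |   6 | efgcdgaffagbccgeg
  12 |  21 | eg
  13 |  14 | fagbccgeg
  14 |   1 | fcdagefgcdgaffagbccgeg
  15 |  13 | ffagbccgeg
  16 |   7 | fgcdgaffagbccgeg
  17 |  22 | g
  18 |  11 | gaffagbccgeg
  19 |  16 | gbccgeg
  20 |   8 | gcdgaffagbccgeg
  21 |   5 | gefgcdgaffagbccgeg
  22 |  20 | geg

SA = [12, 15, 4, 17, 18, 2, 9, 19, 3, 10, 0, 6, 21, 14, 1, 13, 7, 22, 11, 16, 8, 5, 20]
[i] adj suffixes → lcp
  [1] 12/15 → 1 ('a')
  [2] 15/4 → 2 ('ag')
  [3] 4/17 → 0 ('')
  [4] 17/18 → 0 ('')
  [5] 18/2 → 1 ('c')
  [6] 2/9 → 2 ('cd')
  [7] 9/19 → 1 ('c')
  [8] 19/3 → 0 ('')
  [9] 3/10 → 1 ('d')
  [10] 10/0 → 0 ('')
  [11] 0/6 → 2 ('ef')
  [12] 6/21 → 1 ('e')
  [13] 21/14 → 0 ('')
  [14] 14/1 → 1 ('f')
  [15] 1/13 → 1 ('f')
  [16] 13/7 → 1 ('f')
  [17] 7/22 → 0 ('')
  [18] 22/11 → 1 ('g')
  [19] 11/16 → 1 ('g')
  [20] 16/8 → 1 ('g')
  [21] 8/5 → 1 ('g')
  [22] 5/20 → 2 ('ge')

n(n+1)/2 = 23·24/2 = 276
Σ LCP = 0 + 1 + 2 + 0 + 0 + 1 + 2 + 1 + 0 + 1 + 0 + 2 + 1 + 0 + 1 + 1 + 1 + 0 + 1 + 1 + 1 + 1 + 2 = 20
distinct = 276 − 20 = 256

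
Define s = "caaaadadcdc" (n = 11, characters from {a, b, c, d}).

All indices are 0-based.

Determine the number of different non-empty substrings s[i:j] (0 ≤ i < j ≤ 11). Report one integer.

rank | idx | suffix
   0 |   1 | aaaadadcdc
   1 |   2 | aaadadcdc
   2 |   3 | aadadcdc
   3 |   4 | adadcdc
   4 |   6 | adcdc
   5 |  10 | c
   6 |   0 | caaaadadcdc
   7 |   8 | cdc
   8 |   5 | dadcdc
   9 |   9 | dc
  10 |   7 | dcdc

SA = [1, 2, 3, 4, 6, 10, 0, 8, 5, 9, 7]
rank  pair      lcp
   1  s[1:],s[2:]  3  'aaa'
   2  s[2:],s[3:]  2  'aa'
   3  s[3:],s[4:]  1  'a'
   4  s[4:],s[6:]  2  'ad'
   5  s[6:],s[10:]  0  ''
   6  s[10:],s[0:]  1  'c'
   7  s[0:],s[8:]  1  'c'
   8  s[8:],s[5:]  0  ''
   9  s[5:],s[9:]  1  'd'
  10  s[9:],s[7:]  2  'dc'

n(n+1)/2 = 11·12/2 = 66
Σ LCP = 0 + 3 + 2 + 1 + 2 + 0 + 1 + 1 + 0 + 1 + 2 = 13
distinct = 66 − 13 = 53

53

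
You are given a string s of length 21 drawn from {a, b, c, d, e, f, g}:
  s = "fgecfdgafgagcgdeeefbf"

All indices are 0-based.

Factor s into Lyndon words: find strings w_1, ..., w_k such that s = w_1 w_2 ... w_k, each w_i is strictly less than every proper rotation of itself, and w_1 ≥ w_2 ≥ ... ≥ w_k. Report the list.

["fg", "e", "cfdg", "afgagcgdeeefbf"]

emit factor 1: 'fg' (i=0, period=2)
emit factor 2: 'e' (i=2, period=1)
emit factor 3: 'cfdg' (i=3, period=4)
emit factor 4: 'afgagcgdeeefbf' (i=7, period=14)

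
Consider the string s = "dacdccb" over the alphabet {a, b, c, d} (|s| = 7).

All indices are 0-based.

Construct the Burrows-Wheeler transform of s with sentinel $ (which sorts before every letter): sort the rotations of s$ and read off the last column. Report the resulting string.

rank  rotation  last
    0  $dacdccb  b
    1  acdccb$d  d
    2  b$dacdcc  c
    3  cb$dacdc  c
    4  ccb$dacd  d
    5  cdccb$da  a
    6  dacdccb$  $
    7  dccb$dac  c

bdccda$c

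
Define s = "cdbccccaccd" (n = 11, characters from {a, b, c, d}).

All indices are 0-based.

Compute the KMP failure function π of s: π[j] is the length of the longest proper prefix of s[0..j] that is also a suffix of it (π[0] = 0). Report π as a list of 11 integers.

[0, 0, 0, 1, 1, 1, 1, 0, 1, 1, 2]

π[0] = 0
j=1 s[j]='d': π[1]=0 (border '')
j=2 s[j]='b': π[2]=0 (border '')
j=3 s[j]='c': π[3]=1 (border 'c')
j=4 s[j]='c': k: 1→0; π[4]=1 (border 'c')
j=5 s[j]='c': k: 1→0; π[5]=1 (border 'c')
j=6 s[j]='c': k: 1→0; π[6]=1 (border 'c')
j=7 s[j]='a': k: 1→0; π[7]=0 (border '')
j=8 s[j]='c': π[8]=1 (border 'c')
j=9 s[j]='c': k: 1→0; π[9]=1 (border 'c')
j=10 s[j]='d': π[10]=2 (border 'cd')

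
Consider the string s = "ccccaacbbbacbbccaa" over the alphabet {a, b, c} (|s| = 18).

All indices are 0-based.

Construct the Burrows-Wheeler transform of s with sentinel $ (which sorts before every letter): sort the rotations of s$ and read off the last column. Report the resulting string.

aaccabbbccbccaabcc$

rank  rotation             last
    0  $ccccaacbbbacbbccaa  a
    1  a$ccccaacbbbacbbcca  a
    2  aa$ccccaacbbbacbbcc  c
    3  aacbbbacbbccaa$cccc  c
    4  acbbbacbbccaa$cccca  a
    5  acbbccaa$ccccaacbbb  b
    6  bacbbccaa$ccccaacbb  b
    7  bbacbbccaa$ccccaacb  b
    8  bbbacbbccaa$ccccaac  c
    9  bbccaa$ccccaacbbbac  c
   10  bccaa$ccccaacbbbacb  b
   11  caa$ccccaacbbbacbbc  c
   12  caacbbbacbbccaa$ccc  c
   13  cbbbacbbccaa$ccccaa  a
   14  cbbccaa$ccccaacbbba  a
   15  ccaa$ccccaacbbbacbb  b
   16  ccaacbbbacbbccaa$cc  c
   17  cccaacbbbacbbccaa$c  c
   18  ccccaacbbbacbbccaa$  $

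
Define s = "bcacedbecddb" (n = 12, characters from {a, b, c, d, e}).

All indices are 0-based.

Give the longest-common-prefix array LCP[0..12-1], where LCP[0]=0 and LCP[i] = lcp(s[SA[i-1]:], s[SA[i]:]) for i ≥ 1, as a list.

rank→(start, suffix):
  0 → (2, 'acedbecddb')
  1 → (11, 'b')
  2 → (0, 'bcacedbecddb')
  3 → (6, 'becddb')
  4 → (1, 'cacedbecddb')
  5 → (8, 'cddb')
  6 → (3, 'cedbecddb')
  7 → (10, 'db')
  8 → (5, 'dbecddb')
  9 → (9, 'ddb')
  10 → (7, 'ecddb')
  11 → (4, 'edbecddb')

SA = [2, 11, 0, 6, 1, 8, 3, 10, 5, 9, 7, 4]
[i] adj suffixes → lcp
  [1] 2/11 → 0 ('')
  [2] 11/0 → 1 ('b')
  [3] 0/6 → 1 ('b')
  [4] 6/1 → 0 ('')
  [5] 1/8 → 1 ('c')
  [6] 8/3 → 1 ('c')
  [7] 3/10 → 0 ('')
  [8] 10/5 → 2 ('db')
  [9] 5/9 → 1 ('d')
  [10] 9/7 → 0 ('')
  [11] 7/4 → 1 ('e')

[0, 0, 1, 1, 0, 1, 1, 0, 2, 1, 0, 1]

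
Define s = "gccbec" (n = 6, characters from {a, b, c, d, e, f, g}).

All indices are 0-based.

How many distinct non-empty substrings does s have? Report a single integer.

sorted suffixes:
  #0 SA[0]=3  'bec'
  #1 SA[1]=5  'c'
  #2 SA[2]=2  'cbec'
  #3 SA[3]=1  'ccbec'
  #4 SA[4]=4  'ec'
  #5 SA[5]=0  'gccbec'

SA = [3, 5, 2, 1, 4, 0]
i: (SA[i-1],SA[i]) lcp shared
  1: (3,5) 0 ''
  2: (5,2) 1 'c'
  3: (2,1) 1 'c'
  4: (1,4) 0 ''
  5: (4,0) 0 ''

n(n+1)/2 = 6·7/2 = 21
Σ LCP = 0 + 0 + 1 + 1 + 0 + 0 = 2
distinct = 21 − 2 = 19

19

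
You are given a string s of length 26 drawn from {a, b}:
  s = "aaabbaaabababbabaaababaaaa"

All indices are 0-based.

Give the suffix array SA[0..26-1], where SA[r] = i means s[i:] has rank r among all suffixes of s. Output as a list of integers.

[25, 24, 23, 22, 16, 5, 0, 17, 6, 1, 20, 14, 18, 7, 9, 2, 11, 21, 15, 4, 19, 13, 8, 10, 3, 12]

rank | idx | suffix
   0 |  25 | a
   1 |  24 | aa
   2 |  23 | aaa
   3 |  22 | aaaa
   4 |  16 | aaababaaaa
   5 |   5 | aaabababbabaaababaaaa
   6 |   0 | aaabbaaabababbabaaababaaaa
   7 |  17 | aababaaaa
   8 |   6 | aabababbabaaababaaaa
   9 |   1 | aabbaaabababbabaaababaaaa
  10 |  20 | abaaaa
  11 |  14 | abaaababaaaa
  12 |  18 | ababaaaa
  13 |   7 | abababbabaaababaaaa
  14 |   9 | ababbabaaababaaaa
  15 |   2 | abbaaabababbabaaababaaaa
  16 |  11 | abbabaaababaaaa
  17 |  21 | baaaa
  18 |  15 | baaababaaaa
  19 |   4 | baaabababbabaaababaaaa
  20 |  19 | babaaaa
  21 |  13 | babaaababaaaa
  22 |   8 | bababbabaaababaaaa
  23 |  10 | babbabaaababaaaa
  24 |   3 | bbaaabababbabaaababaaaa
  25 |  12 | bbabaaababaaaa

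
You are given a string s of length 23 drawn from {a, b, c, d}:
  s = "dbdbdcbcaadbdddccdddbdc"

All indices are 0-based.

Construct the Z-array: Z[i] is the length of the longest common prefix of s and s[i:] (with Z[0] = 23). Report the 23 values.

[23, 0, 3, 0, 1, 0, 0, 0, 0, 0, 3, 0, 1, 1, 1, 0, 0, 1, 1, 3, 0, 1, 0]

Z[0]=23
i=1: i≥r, start 0; Z[1]=0
i=2: i≥r, start 0; Z[2]=3 grow→box=[2,5)
i=3: min(r-i=2, Z[1]=0)=0; Z[3]=0
i=4: min(r-i=1, Z[2]=3)=1; Z[4]=1
i=5: i≥r, start 0; Z[5]=0
i=6: i≥r, start 0; Z[6]=0
i=7: i≥r, start 0; Z[7]=0
i=8: i≥r, start 0; Z[8]=0
i=9: i≥r, start 0; Z[9]=0
i=10: i≥r, start 0; Z[10]=3 grow→box=[10,13)
i=11: min(r-i=2, Z[1]=0)=0; Z[11]=0
i=12: min(r-i=1, Z[2]=3)=1; Z[12]=1
i=13: i≥r, start 0; Z[13]=1 grow→box=[13,14)
i=14: i≥r, start 0; Z[14]=1 grow→box=[14,15)
i=15: i≥r, start 0; Z[15]=0
i=16: i≥r, start 0; Z[16]=0
i=17: i≥r, start 0; Z[17]=1 grow→box=[17,18)
i=18: i≥r, start 0; Z[18]=1 grow→box=[18,19)
i=19: i≥r, start 0; Z[19]=3 grow→box=[19,22)
i=20: min(r-i=2, Z[1]=0)=0; Z[20]=0
i=21: min(r-i=1, Z[2]=3)=1; Z[21]=1
i=22: i≥r, start 0; Z[22]=0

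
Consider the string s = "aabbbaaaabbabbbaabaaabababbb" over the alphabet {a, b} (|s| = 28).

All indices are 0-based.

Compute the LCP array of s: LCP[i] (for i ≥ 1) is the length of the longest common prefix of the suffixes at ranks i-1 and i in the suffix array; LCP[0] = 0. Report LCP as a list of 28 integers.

[0, 3, 4, 2, 4, 3, 4, 1, 3, 4, 2, 3, 4, 6, 0, 1, 4, 3, 2, 3, 5, 1, 2, 4, 3, 2, 3, 5]

sorted suffixes:
  #0 SA[0]=5  'aaaabbabbbaabaaabababbb'
  #1 SA[1]=18  'aaabababbb'
  #2 SA[2]=6  'aaabbabbbaabaaabababbb'
  #3 SA[3]=15  'aabaaabababbb'
  #4 SA[4]=19  'aabababbb'
  #5 SA[5]=7  'aabbabbbaabaaabababbb'
  #6 SA[6]=0  'aabbbaaaabbabbbaabaaabababbb'
  #7 SA[7]=16  'abaaabababbb'
  #8 SA[8]=20  'abababbb'
  #9 SA[9]=22  'ababbb'
  #10 SA[10]=8  'abbabbbaabaaabababbb'
  #11 SA[11]=24  'abbb'
  #12 SA[12]=1  'abbbaaaabbabbbaabaaabababbb'
  #13 SA[13]=11  'abbbaabaaabababbb'
  #14 SA[14]=27  'b'
  #15 SA[15]=4  'baaaabbabbbaabaaabababbb'
  #16 SA[16]=17  'baaabababbb'
  #17 SA[17]=14  'baabaaabababbb'
  #18 SA[18]=21  'bababbb'
  #19 SA[19]=23  'babbb'
  #20 SA[20]=10  'babbbaabaaabababbb'
  #21 SA[21]=26  'bb'
  #22 SA[22]=3  'bbaaaabbabbbaabaaabababbb'
  #23 SA[23]=13  'bbaabaaabababbb'
  #24 SA[24]=9  'bbabbbaabaaabababbb'
  #25 SA[25]=25  'bbb'
  #26 SA[26]=2  'bbbaaaabbabbbaabaaabababbb'
  #27 SA[27]=12  'bbbaabaaabababbb'

SA = [5, 18, 6, 15, 19, 7, 0, 16, 20, 22, 8, 24, 1, 11, 27, 4, 17, 14, 21, 23, 10, 26, 3, 13, 9, 25, 2, 12]
i: (SA[i-1],SA[i]) lcp shared
  1: (5,18) 3 'aaa'
  2: (18,6) 4 'aaab'
  3: (6,15) 2 'aa'
  4: (15,19) 4 'aaba'
  5: (19,7) 3 'aab'
  6: (7,0) 4 'aabb'
  7: (0,16) 1 'a'
  8: (16,20) 3 'aba'
  9: (20,22) 4 'abab'
  10: (22,8) 2 'ab'
  11: (8,24) 3 'abb'
  12: (24,1) 4 'abbb'
  13: (1,11) 6 'abbbaa'
  14: (11,27) 0 ''
  15: (27,4) 1 'b'
  16: (4,17) 4 'baaa'
  17: (17,14) 3 'baa'
  18: (14,21) 2 'ba'
  19: (21,23) 3 'bab'
  20: (23,10) 5 'babbb'
  21: (10,26) 1 'b'
  22: (26,3) 2 'bb'
  23: (3,13) 4 'bbaa'
  24: (13,9) 3 'bba'
  25: (9,25) 2 'bb'
  26: (25,2) 3 'bbb'
  27: (2,12) 5 'bbbaa'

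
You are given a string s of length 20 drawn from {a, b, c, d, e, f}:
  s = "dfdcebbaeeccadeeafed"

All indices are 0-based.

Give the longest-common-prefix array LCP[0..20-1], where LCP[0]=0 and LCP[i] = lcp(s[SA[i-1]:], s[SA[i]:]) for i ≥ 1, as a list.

rank→(start, suffix):
  0 → (12, 'adeeafed')
  1 → (7, 'aeeccadeeafed')
  2 → (16, 'afed')
  3 → (6, 'baeeccadeeafed')
  4 → (5, 'bbaeeccadeeafed')
  5 → (11, 'cadeeafed')
  6 → (10, 'ccadeeafed')
  7 → (3, 'cebbaeeccadeeafed')
  8 → (19, 'd')
  9 → (2, 'dcebbaeeccadeeafed')
  10 → (13, 'deeafed')
  11 → (0, 'dfdcebbaeeccadeeafed')
  12 → (15, 'eafed')
  13 → (4, 'ebbaeeccadeeafed')
  14 → (9, 'eccadeeafed')
  15 → (18, 'ed')
  16 → (14, 'eeafed')
  17 → (8, 'eeccadeeafed')
  18 → (1, 'fdcebbaeeccadeeafed')
  19 → (17, 'fed')

SA = [12, 7, 16, 6, 5, 11, 10, 3, 19, 2, 13, 0, 15, 4, 9, 18, 14, 8, 1, 17]
i: (SA[i-1],SA[i]) lcp shared
  1: (12,7) 1 'a'
  2: (7,16) 1 'a'
  3: (16,6) 0 ''
  4: (6,5) 1 'b'
  5: (5,11) 0 ''
  6: (11,10) 1 'c'
  7: (10,3) 1 'c'
  8: (3,19) 0 ''
  9: (19,2) 1 'd'
  10: (2,13) 1 'd'
  11: (13,0) 1 'd'
  12: (0,15) 0 ''
  13: (15,4) 1 'e'
  14: (4,9) 1 'e'
  15: (9,18) 1 'e'
  16: (18,14) 1 'e'
  17: (14,8) 2 'ee'
  18: (8,1) 0 ''
  19: (1,17) 1 'f'

[0, 1, 1, 0, 1, 0, 1, 1, 0, 1, 1, 1, 0, 1, 1, 1, 1, 2, 0, 1]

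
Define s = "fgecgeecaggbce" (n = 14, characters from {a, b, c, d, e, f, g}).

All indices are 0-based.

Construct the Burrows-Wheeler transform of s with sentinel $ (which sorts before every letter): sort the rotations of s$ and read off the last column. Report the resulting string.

rank  rotation         last
    0  $fgecgeecaggbce  e
    1  aggbce$fgecgeec  c
    2  bce$fgecgeecagg  g
    3  caggbce$fgecgee  e
    4  ce$fgecgeecaggb  b
    5  cgeecaggbce$fge  e
    6  e$fgecgeecaggbc  c
    7  ecaggbce$fgecge  e
    8  ecgeecaggbce$fg  g
    9  eecaggbce$fgecg  g
   10  fgecgeecaggbce$  $
   11  gbce$fgecgeecag  g
   12  gecgeecaggbce$f  f
   13  geecaggbce$fgec  c
   14  ggbce$fgecgeeca  a

ecgebecegg$gfca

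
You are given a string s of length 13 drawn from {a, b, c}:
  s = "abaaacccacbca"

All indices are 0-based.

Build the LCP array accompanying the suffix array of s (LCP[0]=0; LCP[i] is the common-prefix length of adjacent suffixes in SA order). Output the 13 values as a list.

sorted suffixes:
  #0 SA[0]=12  'a'
  #1 SA[1]=2  'aaacccacbca'
  #2 SA[2]=3  'aacccacbca'
  #3 SA[3]=0  'abaaacccacbca'
  #4 SA[4]=8  'acbca'
  #5 SA[5]=4  'acccacbca'
  #6 SA[6]=1  'baaacccacbca'
  #7 SA[7]=10  'bca'
  #8 SA[8]=11  'ca'
  #9 SA[9]=7  'cacbca'
  #10 SA[10]=9  'cbca'
  #11 SA[11]=6  'ccacbca'
  #12 SA[12]=5  'cccacbca'

SA = [12, 2, 3, 0, 8, 4, 1, 10, 11, 7, 9, 6, 5]
rank  pair      lcp
   1  s[12:],s[2:]  1  'a'
   2  s[2:],s[3:]  2  'aa'
   3  s[3:],s[0:]  1  'a'
   4  s[0:],s[8:]  1  'a'
   5  s[8:],s[4:]  2  'ac'
   6  s[4:],s[1:]  0  ''
   7  s[1:],s[10:]  1  'b'
   8  s[10:],s[11:]  0  ''
   9  s[11:],s[7:]  2  'ca'
  10  s[7:],s[9:]  1  'c'
  11  s[9:],s[6:]  1  'c'
  12  s[6:],s[5:]  2  'cc'

[0, 1, 2, 1, 1, 2, 0, 1, 0, 2, 1, 1, 2]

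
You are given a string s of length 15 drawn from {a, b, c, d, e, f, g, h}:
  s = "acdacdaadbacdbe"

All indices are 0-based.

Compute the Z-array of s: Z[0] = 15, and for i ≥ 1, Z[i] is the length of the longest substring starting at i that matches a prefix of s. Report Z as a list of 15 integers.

[15, 0, 0, 4, 0, 0, 1, 1, 0, 0, 3, 0, 0, 0, 0]

Z[0]=15
i=1: i≥r, start 0; Z[1]=0
i=2: i≥r, start 0; Z[2]=0
i=3: i≥r, start 0; Z[3]=4 scan→box=[3,7)
i=4: min(r-i=3, Z[1]=0)=0; Z[4]=0
i=5: min(r-i=2, Z[2]=0)=0; Z[5]=0
i=6: min(r-i=1, Z[3]=4)=1; Z[6]=1
i=7: i≥r, start 0; Z[7]=1 scan→box=[7,8)
i=8: i≥r, start 0; Z[8]=0
i=9: i≥r, start 0; Z[9]=0
i=10: i≥r, start 0; Z[10]=3 scan→box=[10,13)
i=11: min(r-i=2, Z[1]=0)=0; Z[11]=0
i=12: min(r-i=1, Z[2]=0)=0; Z[12]=0
i=13: i≥r, start 0; Z[13]=0
i=14: i≥r, start 0; Z[14]=0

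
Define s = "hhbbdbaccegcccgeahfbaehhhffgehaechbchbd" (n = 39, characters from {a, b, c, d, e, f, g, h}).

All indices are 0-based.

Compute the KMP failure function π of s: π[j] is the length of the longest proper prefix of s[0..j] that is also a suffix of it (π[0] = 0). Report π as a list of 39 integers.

π[0] = 0
j=1 s[j]='h': π[1]=1 (border 'h')
j=2 s[j]='b': k: 1→0; π[2]=0 (border '')
j=3 s[j]='b': π[3]=0 (border '')
j=4 s[j]='d': π[4]=0 (border '')
j=5 s[j]='b': π[5]=0 (border '')
j=6 s[j]='a': π[6]=0 (border '')
j=7 s[j]='c': π[7]=0 (border '')
j=8 s[j]='c': π[8]=0 (border '')
j=9 s[j]='e': π[9]=0 (border '')
j=10 s[j]='g': π[10]=0 (border '')
j=11 s[j]='c': π[11]=0 (border '')
j=12 s[j]='c': π[12]=0 (border '')
j=13 s[j]='c': π[13]=0 (border '')
j=14 s[j]='g': π[14]=0 (border '')
j=15 s[j]='e': π[15]=0 (border '')
j=16 s[j]='a': π[16]=0 (border '')
j=17 s[j]='h': π[17]=1 (border 'h')
j=18 s[j]='f': k: 1→0; π[18]=0 (border '')
j=19 s[j]='b': π[19]=0 (border '')
j=20 s[j]='a': π[20]=0 (border '')
j=21 s[j]='e': π[21]=0 (border '')
j=22 s[j]='h': π[22]=1 (border 'h')
j=23 s[j]='h': π[23]=2 (border 'hh')
j=24 s[j]='h': k: 2→1; π[24]=2 (border 'hh')
j=25 s[j]='f': k: 2→1→0; π[25]=0 (border '')
j=26 s[j]='f': π[26]=0 (border '')
j=27 s[j]='g': π[27]=0 (border '')
j=28 s[j]='e': π[28]=0 (border '')
j=29 s[j]='h': π[29]=1 (border 'h')
j=30 s[j]='a': k: 1→0; π[30]=0 (border '')
j=31 s[j]='e': π[31]=0 (border '')
j=32 s[j]='c': π[32]=0 (border '')
j=33 s[j]='h': π[33]=1 (border 'h')
j=34 s[j]='b': k: 1→0; π[34]=0 (border '')
j=35 s[j]='c': π[35]=0 (border '')
j=36 s[j]='h': π[36]=1 (border 'h')
j=37 s[j]='b': k: 1→0; π[37]=0 (border '')
j=38 s[j]='d': π[38]=0 (border '')

[0, 1, 0, 0, 0, 0, 0, 0, 0, 0, 0, 0, 0, 0, 0, 0, 0, 1, 0, 0, 0, 0, 1, 2, 2, 0, 0, 0, 0, 1, 0, 0, 0, 1, 0, 0, 1, 0, 0]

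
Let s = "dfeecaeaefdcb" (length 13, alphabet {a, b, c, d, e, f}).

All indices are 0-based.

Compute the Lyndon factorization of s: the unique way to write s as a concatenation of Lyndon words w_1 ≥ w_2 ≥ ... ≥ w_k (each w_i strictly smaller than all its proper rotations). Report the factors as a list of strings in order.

["dfee", "c", "aeaefdcb"]

emit factor 1: 'dfee' (i=0, period=4)
emit factor 2: 'c' (i=4, period=1)
emit factor 3: 'aeaefdcb' (i=5, period=8)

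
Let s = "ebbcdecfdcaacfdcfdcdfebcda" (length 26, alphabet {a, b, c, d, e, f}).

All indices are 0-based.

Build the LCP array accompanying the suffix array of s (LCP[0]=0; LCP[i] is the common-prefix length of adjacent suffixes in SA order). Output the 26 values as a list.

sorted suffixes:
  #0 SA[0]=25  'a'
  #1 SA[1]=10  'aacfdcfdcdfebcda'
  #2 SA[2]=11  'acfdcfdcdfebcda'
  #3 SA[3]=1  'bbcdecfdcaacfdcfdcdfebcda'
  #4 SA[4]=22  'bcda'
  #5 SA[5]=2  'bcdecfdcaacfdcfdcdfebcda'
  #6 SA[6]=9  'caacfdcfdcdfebcda'
  #7 SA[7]=23  'cda'
  #8 SA[8]=3  'cdecfdcaacfdcfdcdfebcda'
  #9 SA[9]=18  'cdfebcda'
  #10 SA[10]=6  'cfdcaacfdcfdcdfebcda'
  #11 SA[11]=15  'cfdcdfebcda'
  #12 SA[12]=12  'cfdcfdcdfebcda'
  #13 SA[13]=24  'da'
  #14 SA[14]=8  'dcaacfdcfdcdfebcda'
  #15 SA[15]=17  'dcdfebcda'
  #16 SA[16]=14  'dcfdcdfebcda'
  #17 SA[17]=4  'decfdcaacfdcfdcdfebcda'
  #18 SA[18]=19  'dfebcda'
  #19 SA[19]=0  'ebbcdecfdcaacfdcfdcdfebcda'
  #20 SA[20]=21  'ebcda'
  #21 SA[21]=5  'ecfdcaacfdcfdcdfebcda'
  #22 SA[22]=7  'fdcaacfdcfdcdfebcda'
  #23 SA[23]=16  'fdcdfebcda'
  #24 SA[24]=13  'fdcfdcdfebcda'
  #25 SA[25]=20  'febcda'

SA = [25, 10, 11, 1, 22, 2, 9, 23, 3, 18, 6, 15, 12, 24, 8, 17, 14, 4, 19, 0, 21, 5, 7, 16, 13, 20]
[i] adj suffixes → lcp
  [1] 25/10 → 1 ('a')
  [2] 10/11 → 1 ('a')
  [3] 11/1 → 0 ('')
  [4] 1/22 → 1 ('b')
  [5] 22/2 → 3 ('bcd')
  [6] 2/9 → 0 ('')
  [7] 9/23 → 1 ('c')
  [8] 23/3 → 2 ('cd')
  [9] 3/18 → 2 ('cd')
  [10] 18/6 → 1 ('c')
  [11] 6/15 → 4 ('cfdc')
  [12] 15/12 → 4 ('cfdc')
  [13] 12/24 → 0 ('')
  [14] 24/8 → 1 ('d')
  [15] 8/17 → 2 ('dc')
  [16] 17/14 → 2 ('dc')
  [17] 14/4 → 1 ('d')
  [18] 4/19 → 1 ('d')
  [19] 19/0 → 0 ('')
  [20] 0/21 → 2 ('eb')
  [21] 21/5 → 1 ('e')
  [22] 5/7 → 0 ('')
  [23] 7/16 → 3 ('fdc')
  [24] 16/13 → 3 ('fdc')
  [25] 13/20 → 1 ('f')

[0, 1, 1, 0, 1, 3, 0, 1, 2, 2, 1, 4, 4, 0, 1, 2, 2, 1, 1, 0, 2, 1, 0, 3, 3, 1]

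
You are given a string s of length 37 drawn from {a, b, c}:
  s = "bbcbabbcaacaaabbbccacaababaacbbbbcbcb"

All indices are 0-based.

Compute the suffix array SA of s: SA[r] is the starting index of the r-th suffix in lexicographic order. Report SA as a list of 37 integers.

[11, 21, 12, 8, 26, 24, 22, 13, 4, 9, 19, 27, 36, 25, 23, 3, 29, 30, 14, 5, 0, 31, 15, 6, 34, 1, 32, 16, 10, 20, 7, 18, 35, 2, 28, 33, 17]

rank | idx | suffix
   0 |  11 | aaabbbccacaababaacbbbbcbcb
   1 |  21 | aababaacbbbbcbcb
   2 |  12 | aabbbccacaababaacbbbbcbcb
   3 |   8 | aacaaabbbccacaababaacbbbbcbcb
   4 |  26 | aacbbbbcbcb
   5 |  24 | abaacbbbbcbcb
   6 |  22 | ababaacbbbbcbcb
   7 |  13 | abbbccacaababaacbbbbcbcb
   8 |   4 | abbcaacaaabbbccacaababaacbbbbcbcb
   9 |   9 | acaaabbbccacaababaacbbbbcbcb
  10 |  19 | acaababaacbbbbcbcb
  11 |  27 | acbbbbcbcb
  12 |  36 | b
  13 |  25 | baacbbbbcbcb
  14 |  23 | babaacbbbbcbcb
  15 |   3 | babbcaacaaabbbccacaababaacbbbbcbcb
  16 |  29 | bbbbcbcb
  17 |  30 | bbbcbcb
  18 |  14 | bbbccacaababaacbbbbcbcb
  19 |   5 | bbcaacaaabbbccacaababaacbbbbcbcb
  20 |   0 | bbcbabbcaacaaabbbccacaababaacbbbbcbcb
  21 |  31 | bbcbcb
  22 |  15 | bbccacaababaacbbbbcbcb
  23 |   6 | bcaacaaabbbccacaababaacbbbbcbcb
  24 |  34 | bcb
  25 |   1 | bcbabbcaacaaabbbccacaababaacbbbbcbcb
  26 |  32 | bcbcb
  27 |  16 | bccacaababaacbbbbcbcb
  28 |  10 | caaabbbccacaababaacbbbbcbcb
  29 |  20 | caababaacbbbbcbcb
  30 |   7 | caacaaabbbccacaababaacbbbbcbcb
  31 |  18 | cacaababaacbbbbcbcb
  32 |  35 | cb
  33 |   2 | cbabbcaacaaabbbccacaababaacbbbbcbcb
  34 |  28 | cbbbbcbcb
  35 |  33 | cbcb
  36 |  17 | ccacaababaacbbbbcbcb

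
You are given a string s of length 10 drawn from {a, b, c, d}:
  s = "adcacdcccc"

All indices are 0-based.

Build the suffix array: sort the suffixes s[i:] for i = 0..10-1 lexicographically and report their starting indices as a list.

rank | idx | suffix
   0 |   3 | acdcccc
   1 |   0 | adcacdcccc
   2 |   9 | c
   3 |   2 | cacdcccc
   4 |   8 | cc
   5 |   7 | ccc
   6 |   6 | cccc
   7 |   4 | cdcccc
   8 |   1 | dcacdcccc
   9 |   5 | dcccc

[3, 0, 9, 2, 8, 7, 6, 4, 1, 5]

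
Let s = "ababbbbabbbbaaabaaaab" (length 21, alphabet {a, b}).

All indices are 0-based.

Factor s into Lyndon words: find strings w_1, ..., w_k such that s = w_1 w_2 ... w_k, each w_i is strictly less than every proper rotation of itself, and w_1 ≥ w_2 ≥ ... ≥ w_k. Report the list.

emit factor 1: 'ababbbbabbbb' (i=0, period=12)
emit factor 2: 'aaab' (i=12, period=4)
emit factor 3: 'aaaab' (i=16, period=5)

["ababbbbabbbb", "aaab", "aaaab"]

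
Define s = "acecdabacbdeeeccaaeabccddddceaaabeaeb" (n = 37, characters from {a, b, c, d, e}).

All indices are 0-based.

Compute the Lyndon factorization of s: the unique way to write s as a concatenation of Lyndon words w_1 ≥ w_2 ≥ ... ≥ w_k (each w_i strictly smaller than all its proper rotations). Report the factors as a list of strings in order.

emit factor 1: 'acecd' (i=0, period=5)
emit factor 2: 'abacbdeeecc' (i=5, period=11)
emit factor 3: 'aaeabccddddce' (i=16, period=13)
emit factor 4: 'aaabeaeb' (i=29, period=8)

["acecd", "abacbdeeecc", "aaeabccddddce", "aaabeaeb"]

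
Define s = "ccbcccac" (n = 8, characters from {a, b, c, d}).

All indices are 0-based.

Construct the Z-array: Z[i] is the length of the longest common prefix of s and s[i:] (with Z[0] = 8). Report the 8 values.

Z[0]=8
i=1: i≥r, start 0; Z[1]=1 extend→box=[1,2)
i=2: i≥r, start 0; Z[2]=0
i=3: i≥r, start 0; Z[3]=2 extend→box=[3,5)
i=4: min(r-i=1, Z[1]=1)=1; Z[4]=2 extend→box=[4,6)
i=5: min(r-i=1, Z[1]=1)=1; Z[5]=1
i=6: i≥r, start 0; Z[6]=0
i=7: i≥r, start 0; Z[7]=1 extend→box=[7,8)

[8, 1, 0, 2, 2, 1, 0, 1]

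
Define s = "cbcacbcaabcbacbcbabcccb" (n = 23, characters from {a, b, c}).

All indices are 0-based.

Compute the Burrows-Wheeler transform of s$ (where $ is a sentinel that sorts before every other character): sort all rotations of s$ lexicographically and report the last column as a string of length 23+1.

rank  rotation                  last
    0  $cbcacbcaabcbacbcbabcccb  b
    1  aabcbacbcbabcccb$cbcacbc  c
    2  abcbacbcbabcccb$cbcacbca  a
    3  abcccb$cbcacbcaabcbacbcb  b
    4  acbcaabcbacbcbabcccb$cbc  c
    5  acbcbabcccb$cbcacbcaabcb  b
    6  b$cbcacbcaabcbacbcbabccc  c
    7  babcccb$cbcacbcaabcbacbc  c
    8  bacbcbabcccb$cbcacbcaabc  c
    9  bcaabcbacbcbabcccb$cbcac  c
   10  bcacbcaabcbacbcbabcccb$c  c
   11  bcbabcccb$cbcacbcaabcbac  c
   12  bcbacbcbabcccb$cbcacbcaa  a
   13  bcccb$cbcacbcaabcbacbcba  a
   14  caabcbacbcbabcccb$cbcacb  b
   15  cacbcaabcbacbcbabcccb$cb  b
   16  cb$cbcacbcaabcbacbcbabcc  c
   17  cbabcccb$cbcacbcaabcbacb  b
   18  cbacbcbabcccb$cbcacbcaab  b
   19  cbcaabcbacbcbabcccb$cbca  a
   20  cbcacbcaabcbacbcbabcccb$  $
   21  cbcbabcccb$cbcacbcaabcba  a
   22  ccb$cbcacbcaabcbacbcbabc  c
   23  cccb$cbcacbcaabcbacbcbab  b

bcabcbccccccaabbcbba$acb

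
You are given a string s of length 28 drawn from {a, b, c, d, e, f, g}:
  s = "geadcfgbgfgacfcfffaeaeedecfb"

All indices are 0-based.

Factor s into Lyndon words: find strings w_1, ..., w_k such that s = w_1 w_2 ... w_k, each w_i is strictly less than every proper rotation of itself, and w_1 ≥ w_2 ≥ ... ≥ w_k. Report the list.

["g", "e", "adcfgbgfg", "acfcfffaeaeedecfb"]

emit factor 1: 'g' (i=0, period=1)
emit factor 2: 'e' (i=1, period=1)
emit factor 3: 'adcfgbgfg' (i=2, period=9)
emit factor 4: 'acfcfffaeaeedecfb' (i=11, period=17)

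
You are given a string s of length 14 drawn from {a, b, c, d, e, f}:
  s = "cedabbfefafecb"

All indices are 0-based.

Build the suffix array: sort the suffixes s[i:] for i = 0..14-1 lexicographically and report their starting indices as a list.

[3, 9, 13, 4, 5, 12, 0, 2, 11, 1, 7, 8, 10, 6]

rank→(start, suffix):
  0 → (3, 'abbfefafecb')
  1 → (9, 'afecb')
  2 → (13, 'b')
  3 → (4, 'bbfefafecb')
  4 → (5, 'bfefafecb')
  5 → (12, 'cb')
  6 → (0, 'cedabbfefafecb')
  7 → (2, 'dabbfefafecb')
  8 → (11, 'ecb')
  9 → (1, 'edabbfefafecb')
  10 → (7, 'efafecb')
  11 → (8, 'fafecb')
  12 → (10, 'fecb')
  13 → (6, 'fefafecb')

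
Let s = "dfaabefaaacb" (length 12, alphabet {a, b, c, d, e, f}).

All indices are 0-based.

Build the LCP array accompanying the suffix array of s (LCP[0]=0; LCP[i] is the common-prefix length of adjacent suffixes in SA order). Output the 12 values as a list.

sorted suffixes:
  #0 SA[0]=7  'aaacb'
  #1 SA[1]=2  'aabefaaacb'
  #2 SA[2]=8  'aacb'
  #3 SA[3]=3  'abefaaacb'
  #4 SA[4]=9  'acb'
  #5 SA[5]=11  'b'
  #6 SA[6]=4  'befaaacb'
  #7 SA[7]=10  'cb'
  #8 SA[8]=0  'dfaabefaaacb'
  #9 SA[9]=5  'efaaacb'
  #10 SA[10]=6  'faaacb'
  #11 SA[11]=1  'faabefaaacb'

SA = [7, 2, 8, 3, 9, 11, 4, 10, 0, 5, 6, 1]
rank  pair      lcp
   1  s[7:],s[2:]  2  'aa'
   2  s[2:],s[8:]  2  'aa'
   3  s[8:],s[3:]  1  'a'
   4  s[3:],s[9:]  1  'a'
   5  s[9:],s[11:]  0  ''
   6  s[11:],s[4:]  1  'b'
   7  s[4:],s[10:]  0  ''
   8  s[10:],s[0:]  0  ''
   9  s[0:],s[5:]  0  ''
  10  s[5:],s[6:]  0  ''
  11  s[6:],s[1:]  3  'faa'

[0, 2, 2, 1, 1, 0, 1, 0, 0, 0, 0, 3]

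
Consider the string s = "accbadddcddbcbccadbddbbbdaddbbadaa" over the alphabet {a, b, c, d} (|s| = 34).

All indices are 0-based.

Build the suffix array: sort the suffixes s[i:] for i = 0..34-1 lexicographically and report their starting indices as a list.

[33, 32, 0, 30, 16, 25, 4, 29, 3, 28, 21, 22, 11, 13, 23, 18, 15, 2, 12, 14, 1, 8, 31, 24, 27, 20, 10, 17, 7, 26, 19, 9, 6, 5]

rank→(start, suffix):
  0 → (33, 'a')
  1 → (32, 'aa')
  2 → (0, 'accbadddcddbcbccadbddbbbdaddbbadaa')
  3 → (30, 'adaa')
  4 → (16, 'adbddbbbdaddbbadaa')
  5 → (25, 'addbbadaa')
  6 → (4, 'adddcddbcbccadbddbbbdaddbbadaa')
  7 → (29, 'badaa')
  8 → (3, 'badddcddbcbccadbddbbbdaddbbadaa')
  9 → (28, 'bbadaa')
  10 → (21, 'bbbdaddbbadaa')
  11 → (22, 'bbdaddbbadaa')
  12 → (11, 'bcbccadbddbbbdaddbbadaa')
  13 → (13, 'bccadbddbbbdaddbbadaa')
  14 → (23, 'bdaddbbadaa')
  15 → (18, 'bddbbbdaddbbadaa')
  16 → (15, 'cadbddbbbdaddbbadaa')
  17 → (2, 'cbadddcddbcbccadbddbbbdaddbbadaa')
  18 → (12, 'cbccadbddbbbdaddbbadaa')
  19 → (14, 'ccadbddbbbdaddbbadaa')
  20 → (1, 'ccbadddcddbcbccadbddbbbdaddbbadaa')
  21 → (8, 'cddbcbccadbddbbbdaddbbadaa')
  22 → (31, 'daa')
  23 → (24, 'daddbbadaa')
  24 → (27, 'dbbadaa')
  25 → (20, 'dbbbdaddbbadaa')
  26 → (10, 'dbcbccadbddbbbdaddbbadaa')
  27 → (17, 'dbddbbbdaddbbadaa')
  28 → (7, 'dcddbcbccadbddbbbdaddbbadaa')
  29 → (26, 'ddbbadaa')
  30 → (19, 'ddbbbdaddbbadaa')
  31 → (9, 'ddbcbccadbddbbbdaddbbadaa')
  32 → (6, 'ddcddbcbccadbddbbbdaddbbadaa')
  33 → (5, 'dddcddbcbccadbddbbbdaddbbadaa')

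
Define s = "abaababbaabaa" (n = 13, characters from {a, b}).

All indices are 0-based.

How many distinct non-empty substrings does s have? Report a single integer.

63

rank→(start, suffix):
  0 → (12, 'a')
  1 → (11, 'aa')
  2 → (8, 'aabaa')
  3 → (2, 'aababbaabaa')
  4 → (9, 'abaa')
  5 → (0, 'abaababbaabaa')
  6 → (3, 'ababbaabaa')
  7 → (5, 'abbaabaa')
  8 → (10, 'baa')
  9 → (7, 'baabaa')
  10 → (1, 'baababbaabaa')
  11 → (4, 'babbaabaa')
  12 → (6, 'bbaabaa')

SA = [12, 11, 8, 2, 9, 0, 3, 5, 10, 7, 1, 4, 6]
[i] adj suffixes → lcp
  [1] 12/11 → 1 ('a')
  [2] 11/8 → 2 ('aa')
  [3] 8/2 → 4 ('aaba')
  [4] 2/9 → 1 ('a')
  [5] 9/0 → 4 ('abaa')
  [6] 0/3 → 3 ('aba')
  [7] 3/5 → 2 ('ab')
  [8] 5/10 → 0 ('')
  [9] 10/7 → 3 ('baa')
  [10] 7/1 → 5 ('baaba')
  [11] 1/4 → 2 ('ba')
  [12] 4/6 → 1 ('b')

n(n+1)/2 = 13·14/2 = 91
Σ LCP = 0 + 1 + 2 + 4 + 1 + 4 + 3 + 2 + 0 + 3 + 5 + 2 + 1 = 28
distinct = 91 − 28 = 63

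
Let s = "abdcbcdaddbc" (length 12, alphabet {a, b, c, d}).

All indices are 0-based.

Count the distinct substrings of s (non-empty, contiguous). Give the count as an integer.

rank→(start, suffix):
  0 → (0, 'abdcbcdaddbc')
  1 → (7, 'addbc')
  2 → (10, 'bc')
  3 → (4, 'bcdaddbc')
  4 → (1, 'bdcbcdaddbc')
  5 → (11, 'c')
  6 → (3, 'cbcdaddbc')
  7 → (5, 'cdaddbc')
  8 → (6, 'daddbc')
  9 → (9, 'dbc')
  10 → (2, 'dcbcdaddbc')
  11 → (8, 'ddbc')

SA = [0, 7, 10, 4, 1, 11, 3, 5, 6, 9, 2, 8]
i: (SA[i-1],SA[i]) lcp shared
  1: (0,7) 1 'a'
  2: (7,10) 0 ''
  3: (10,4) 2 'bc'
  4: (4,1) 1 'b'
  5: (1,11) 0 ''
  6: (11,3) 1 'c'
  7: (3,5) 1 'c'
  8: (5,6) 0 ''
  9: (6,9) 1 'd'
  10: (9,2) 1 'd'
  11: (2,8) 1 'd'

n(n+1)/2 = 12·13/2 = 78
Σ LCP = 0 + 1 + 0 + 2 + 1 + 0 + 1 + 1 + 0 + 1 + 1 + 1 = 9
distinct = 78 − 9 = 69

69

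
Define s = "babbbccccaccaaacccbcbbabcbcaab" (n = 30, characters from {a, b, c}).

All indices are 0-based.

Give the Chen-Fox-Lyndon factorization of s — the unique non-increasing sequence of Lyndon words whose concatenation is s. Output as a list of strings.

["b", "abbbccccacc", "aaacccbcbbabcbcaab"]

emit factor 1: 'b' (i=0, period=1)
emit factor 2: 'abbbccccacc' (i=1, period=11)
emit factor 3: 'aaacccbcbbabcbcaab' (i=12, period=18)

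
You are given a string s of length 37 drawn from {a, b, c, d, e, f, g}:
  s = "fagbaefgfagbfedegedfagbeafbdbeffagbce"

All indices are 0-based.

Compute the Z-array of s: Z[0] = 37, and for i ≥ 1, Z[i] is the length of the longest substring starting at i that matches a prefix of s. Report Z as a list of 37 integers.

[37, 0, 0, 0, 0, 0, 1, 0, 4, 0, 0, 0, 1, 0, 0, 0, 0, 0, 0, 4, 0, 0, 0, 0, 0, 1, 0, 0, 0, 0, 1, 4, 0, 0, 0, 0, 0]

Z[0]=37
i=1: i≥r, start 0; Z[1]=0
i=2: i≥r, start 0; Z[2]=0
i=3: i≥r, start 0; Z[3]=0
i=4: i≥r, start 0; Z[4]=0
i=5: i≥r, start 0; Z[5]=0
i=6: i≥r, start 0; Z[6]=1 scan→box=[6,7)
i=7: i≥r, start 0; Z[7]=0
i=8: i≥r, start 0; Z[8]=4 scan→box=[8,12)
i=9: min(r-i=3, Z[1]=0)=0; Z[9]=0
i=10: min(r-i=2, Z[2]=0)=0; Z[10]=0
i=11: min(r-i=1, Z[3]=0)=0; Z[11]=0
i=12: i≥r, start 0; Z[12]=1 scan→box=[12,13)
i=13: i≥r, start 0; Z[13]=0
i=14: i≥r, start 0; Z[14]=0
i=15: i≥r, start 0; Z[15]=0
i=16: i≥r, start 0; Z[16]=0
i=17: i≥r, start 0; Z[17]=0
i=18: i≥r, start 0; Z[18]=0
i=19: i≥r, start 0; Z[19]=4 scan→box=[19,23)
i=20: min(r-i=3, Z[1]=0)=0; Z[20]=0
i=21: min(r-i=2, Z[2]=0)=0; Z[21]=0
i=22: min(r-i=1, Z[3]=0)=0; Z[22]=0
i=23: i≥r, start 0; Z[23]=0
i=24: i≥r, start 0; Z[24]=0
i=25: i≥r, start 0; Z[25]=1 scan→box=[25,26)
i=26: i≥r, start 0; Z[26]=0
i=27: i≥r, start 0; Z[27]=0
i=28: i≥r, start 0; Z[28]=0
i=29: i≥r, start 0; Z[29]=0
i=30: i≥r, start 0; Z[30]=1 scan→box=[30,31)
i=31: i≥r, start 0; Z[31]=4 scan→box=[31,35)
i=32: min(r-i=3, Z[1]=0)=0; Z[32]=0
i=33: min(r-i=2, Z[2]=0)=0; Z[33]=0
i=34: min(r-i=1, Z[3]=0)=0; Z[34]=0
i=35: i≥r, start 0; Z[35]=0
i=36: i≥r, start 0; Z[36]=0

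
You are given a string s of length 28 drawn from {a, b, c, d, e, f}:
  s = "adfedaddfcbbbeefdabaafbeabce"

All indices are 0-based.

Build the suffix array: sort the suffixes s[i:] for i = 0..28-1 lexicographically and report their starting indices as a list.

sorted suffixes:
  #0 SA[0]=19  'aafbeabce'
  #1 SA[1]=17  'abaafbeabce'
  #2 SA[2]=24  'abce'
  #3 SA[3]=5  'addfcbbbeefdabaafbeabce'
  #4 SA[4]=0  'adfedaddfcbbbeefdabaafbeabce'
  #5 SA[5]=20  'afbeabce'
  #6 SA[6]=18  'baafbeabce'
  #7 SA[7]=10  'bbbeefdabaafbeabce'
  #8 SA[8]=11  'bbeefdabaafbeabce'
  #9 SA[9]=25  'bce'
  #10 SA[10]=22  'beabce'
  #11 SA[11]=12  'beefdabaafbeabce'
  #12 SA[12]=9  'cbbbeefdabaafbeabce'
  #13 SA[13]=26  'ce'
  #14 SA[14]=16  'dabaafbeabce'
  #15 SA[15]=4  'daddfcbbbeefdabaafbeabce'
  #16 SA[16]=6  'ddfcbbbeefdabaafbeabce'
  #17 SA[17]=7  'dfcbbbeefdabaafbeabce'
  #18 SA[18]=1  'dfedaddfcbbbeefdabaafbeabce'
  #19 SA[19]=27  'e'
  #20 SA[20]=23  'eabce'
  #21 SA[21]=3  'edaddfcbbbeefdabaafbeabce'
  #22 SA[22]=13  'eefdabaafbeabce'
  #23 SA[23]=14  'efdabaafbeabce'
  #24 SA[24]=21  'fbeabce'
  #25 SA[25]=8  'fcbbbeefdabaafbeabce'
  #26 SA[26]=15  'fdabaafbeabce'
  #27 SA[27]=2  'fedaddfcbbbeefdabaafbeabce'

[19, 17, 24, 5, 0, 20, 18, 10, 11, 25, 22, 12, 9, 26, 16, 4, 6, 7, 1, 27, 23, 3, 13, 14, 21, 8, 15, 2]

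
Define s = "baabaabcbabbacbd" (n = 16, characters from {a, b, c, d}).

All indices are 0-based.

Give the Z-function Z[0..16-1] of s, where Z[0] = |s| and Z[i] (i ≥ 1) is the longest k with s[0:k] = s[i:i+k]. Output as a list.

Z[0]=16
i=1: i≥r, start 0; Z[1]=0
i=2: i≥r, start 0; Z[2]=0
i=3: i≥r, start 0; Z[3]=4 extend→box=[3,7)
i=4: min(r-i=3, Z[1]=0)=0; Z[4]=0
i=5: min(r-i=2, Z[2]=0)=0; Z[5]=0
i=6: min(r-i=1, Z[3]=4)=1; Z[6]=1
i=7: i≥r, start 0; Z[7]=0
i=8: i≥r, start 0; Z[8]=2 extend→box=[8,10)
i=9: min(r-i=1, Z[1]=0)=0; Z[9]=0
i=10: i≥r, start 0; Z[10]=1 extend→box=[10,11)
i=11: i≥r, start 0; Z[11]=2 extend→box=[11,13)
i=12: min(r-i=1, Z[1]=0)=0; Z[12]=0
i=13: i≥r, start 0; Z[13]=0
i=14: i≥r, start 0; Z[14]=1 extend→box=[14,15)
i=15: i≥r, start 0; Z[15]=0

[16, 0, 0, 4, 0, 0, 1, 0, 2, 0, 1, 2, 0, 0, 1, 0]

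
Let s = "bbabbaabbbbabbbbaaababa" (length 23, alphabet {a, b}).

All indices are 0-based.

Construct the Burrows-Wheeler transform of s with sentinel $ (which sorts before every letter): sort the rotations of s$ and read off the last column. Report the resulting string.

abbabbabbaabbabbba$bbbaa

rank  rotation                  last
    0  $bbabbaabbbbabbbbaaababa  a
    1  a$bbabbaabbbbabbbbaaabab  b
    2  aaababa$bbabbaabbbbabbbb  b
    3  aababa$bbabbaabbbbabbbba  a
    4  aabbbbabbbbaaababa$bbabb  b
    5  aba$bbabbaabbbbabbbbaaab  b
    6  ababa$bbabbaabbbbabbbbaa  a
    7  abbaabbbbabbbbaaababa$bb  b
    8  abbbbaaababa$bbabbaabbbb  b
    9  abbbbabbbbaaababa$bbabba  a
   10  ba$bbabbaabbbbabbbbaaaba  a
   11  baaababa$bbabbaabbbbabbb  b
   12  baabbbbabbbbaaababa$bbab  b
   13  baba$bbabbaabbbbabbbbaaa  a
   14  babbaabbbbabbbbaaababa$b  b
   15  babbbbaaababa$bbabbaabbb  b
   16  bbaaababa$bbabbaabbbbabb  b
   17  bbaabbbbabbbbaaababa$bba  a
   18  bbabbaabbbbabbbbaaababa$  $
   19  bbabbbbaaababa$bbabbaabb  b
   20  bbbaaababa$bbabbaabbbbab  b
   21  bbbabbbbaaababa$bbabbaab  b
   22  bbbbaaababa$bbabbaabbbba  a
   23  bbbbabbbbaaababa$bbabbaa  a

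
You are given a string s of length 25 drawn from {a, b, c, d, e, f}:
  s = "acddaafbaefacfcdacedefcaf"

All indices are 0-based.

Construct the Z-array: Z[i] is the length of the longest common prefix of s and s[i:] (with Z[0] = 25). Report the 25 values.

Z[0]=25
i=1: i≥r, start 0; Z[1]=0
i=2: i≥r, start 0; Z[2]=0
i=3: i≥r, start 0; Z[3]=0
i=4: i≥r, start 0; Z[4]=1 scan→box=[4,5)
i=5: i≥r, start 0; Z[5]=1 scan→box=[5,6)
i=6: i≥r, start 0; Z[6]=0
i=7: i≥r, start 0; Z[7]=0
i=8: i≥r, start 0; Z[8]=1 scan→box=[8,9)
i=9: i≥r, start 0; Z[9]=0
i=10: i≥r, start 0; Z[10]=0
i=11: i≥r, start 0; Z[11]=2 scan→box=[11,13)
i=12: min(r-i=1, Z[1]=0)=0; Z[12]=0
i=13: i≥r, start 0; Z[13]=0
i=14: i≥r, start 0; Z[14]=0
i=15: i≥r, start 0; Z[15]=0
i=16: i≥r, start 0; Z[16]=2 scan→box=[16,18)
i=17: min(r-i=1, Z[1]=0)=0; Z[17]=0
i=18: i≥r, start 0; Z[18]=0
i=19: i≥r, start 0; Z[19]=0
i=20: i≥r, start 0; Z[20]=0
i=21: i≥r, start 0; Z[21]=0
i=22: i≥r, start 0; Z[22]=0
i=23: i≥r, start 0; Z[23]=1 scan→box=[23,24)
i=24: i≥r, start 0; Z[24]=0

[25, 0, 0, 0, 1, 1, 0, 0, 1, 0, 0, 2, 0, 0, 0, 0, 2, 0, 0, 0, 0, 0, 0, 1, 0]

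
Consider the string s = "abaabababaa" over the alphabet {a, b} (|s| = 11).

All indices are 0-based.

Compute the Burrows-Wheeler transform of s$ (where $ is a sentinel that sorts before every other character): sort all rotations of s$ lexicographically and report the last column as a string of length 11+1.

rank  rotation      last
    0  $abaabababaa  a
    1  a$abaabababa  a
    2  aa$abaababab  b
    3  aabababaa$ab  b
    4  abaa$abaabab  b
    5  abaabababaa$  $
    6  ababaa$abaab  b
    7  abababaa$aba  a
    8  baa$abaababa  a
    9  baabababaa$a  a
   10  babaa$abaaba  a
   11  bababaa$abaa  a

aabbb$baaaaa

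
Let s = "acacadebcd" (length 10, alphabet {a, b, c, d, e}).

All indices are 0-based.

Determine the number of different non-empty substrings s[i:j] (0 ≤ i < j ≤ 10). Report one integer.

rank→(start, suffix):
  0 → (0, 'acacadebcd')
  1 → (2, 'acadebcd')
  2 → (4, 'adebcd')
  3 → (7, 'bcd')
  4 → (1, 'cacadebcd')
  5 → (3, 'cadebcd')
  6 → (8, 'cd')
  7 → (9, 'd')
  8 → (5, 'debcd')
  9 → (6, 'ebcd')

SA = [0, 2, 4, 7, 1, 3, 8, 9, 5, 6]
i: (SA[i-1],SA[i]) lcp shared
  1: (0,2) 3 'aca'
  2: (2,4) 1 'a'
  3: (4,7) 0 ''
  4: (7,1) 0 ''
  5: (1,3) 2 'ca'
  6: (3,8) 1 'c'
  7: (8,9) 0 ''
  8: (9,5) 1 'd'
  9: (5,6) 0 ''

n(n+1)/2 = 10·11/2 = 55
Σ LCP = 0 + 3 + 1 + 0 + 0 + 2 + 1 + 0 + 1 + 0 = 8
distinct = 55 − 8 = 47

47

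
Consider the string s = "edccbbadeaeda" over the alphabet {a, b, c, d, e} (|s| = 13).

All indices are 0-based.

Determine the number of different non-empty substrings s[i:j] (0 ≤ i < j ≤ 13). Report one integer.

rank→(start, suffix):
  0 → (12, 'a')
  1 → (6, 'adeaeda')
  2 → (9, 'aeda')
  3 → (5, 'badeaeda')
  4 → (4, 'bbadeaeda')
  5 → (3, 'cbbadeaeda')
  6 → (2, 'ccbbadeaeda')
  7 → (11, 'da')
  8 → (1, 'dccbbadeaeda')
  9 → (7, 'deaeda')
  10 → (8, 'eaeda')
  11 → (10, 'eda')
  12 → (0, 'edccbbadeaeda')

SA = [12, 6, 9, 5, 4, 3, 2, 11, 1, 7, 8, 10, 0]
i: (SA[i-1],SA[i]) lcp shared
  1: (12,6) 1 'a'
  2: (6,9) 1 'a'
  3: (9,5) 0 ''
  4: (5,4) 1 'b'
  5: (4,3) 0 ''
  6: (3,2) 1 'c'
  7: (2,11) 0 ''
  8: (11,1) 1 'd'
  9: (1,7) 1 'd'
  10: (7,8) 0 ''
  11: (8,10) 1 'e'
  12: (10,0) 2 'ed'

n(n+1)/2 = 13·14/2 = 91
Σ LCP = 0 + 1 + 1 + 0 + 1 + 0 + 1 + 0 + 1 + 1 + 0 + 1 + 2 = 9
distinct = 91 − 9 = 82

82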